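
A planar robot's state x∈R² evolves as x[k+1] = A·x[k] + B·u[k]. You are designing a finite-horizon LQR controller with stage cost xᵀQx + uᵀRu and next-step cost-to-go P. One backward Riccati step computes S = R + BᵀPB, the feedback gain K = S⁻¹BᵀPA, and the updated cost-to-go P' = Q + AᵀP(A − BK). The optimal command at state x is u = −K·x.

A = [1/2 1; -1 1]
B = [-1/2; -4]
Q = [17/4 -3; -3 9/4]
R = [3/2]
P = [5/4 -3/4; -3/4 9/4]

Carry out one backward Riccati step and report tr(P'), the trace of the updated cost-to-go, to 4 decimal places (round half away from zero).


7.9246

BᵀP = [2.3750 -8.6250]
S = R + BᵀPB = [3/2] + [33.3125] = [34.8125]
BᵀPA = [9.8125 -6.2500]
K = S⁻¹·BᵀPA = [0.2819 -0.1795]
A−BK = [0.6409 0.9102; 0.1275 0.2819]
AᵀP(A−BK) = [0.5467 0.5117; 0.5117 0.8779]
P' = Q + AᵀP(A−BK) = [4.7967 -2.4883; -2.4883 3.1279]
tr(P') = 7.9246


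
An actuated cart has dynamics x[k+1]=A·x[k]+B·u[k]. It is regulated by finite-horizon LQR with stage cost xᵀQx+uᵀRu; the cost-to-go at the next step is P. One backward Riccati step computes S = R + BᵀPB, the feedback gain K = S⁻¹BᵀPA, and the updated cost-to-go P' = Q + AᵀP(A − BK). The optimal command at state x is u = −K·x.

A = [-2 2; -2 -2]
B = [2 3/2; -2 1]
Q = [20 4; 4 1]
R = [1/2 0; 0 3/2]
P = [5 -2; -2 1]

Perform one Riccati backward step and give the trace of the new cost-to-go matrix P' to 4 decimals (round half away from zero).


BᵀP = [14.0000 -6.0000; 5.5000 -2.0000]
S = R + BᵀPB = [1/2 0; 0 3/2] + [40.0000 15.0000; 15.0000 6.2500] = [40.5000 15.0000; 15.0000 7.7500]
BᵀPA = [-16.0000 40.0000; -7.0000 15.0000]
K = S⁻¹·BᵀPA = [-0.2138 0.9564; -0.4895 0.0844]
A−BK = [-0.8383 -0.0394; -1.9381 -0.1716]
AᵀP(A−BK) = [1.1533 -0.1069; -0.1069 0.4782]
P' = Q + AᵀP(A−BK) = [21.1533 3.8931; 3.8931 1.4782]
tr(P') = 22.6315

22.6315


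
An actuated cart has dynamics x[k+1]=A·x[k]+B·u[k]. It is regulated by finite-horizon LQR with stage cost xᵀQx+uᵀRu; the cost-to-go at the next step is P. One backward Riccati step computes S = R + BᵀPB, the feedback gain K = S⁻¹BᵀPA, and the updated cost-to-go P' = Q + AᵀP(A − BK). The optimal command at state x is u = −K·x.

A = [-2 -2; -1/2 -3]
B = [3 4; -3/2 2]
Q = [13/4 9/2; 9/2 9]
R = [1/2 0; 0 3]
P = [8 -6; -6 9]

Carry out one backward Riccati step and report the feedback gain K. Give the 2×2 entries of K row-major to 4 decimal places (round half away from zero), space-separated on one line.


BᵀP = [33.0000 -31.5000; 20.0000 -6.0000]
S = R + BᵀPB = [1/2 0; 0 3] + [146.2500 69.0000; 69.0000 68.0000] = [146.7500 69.0000; 69.0000 71.0000]
BᵀPA = [-50.2500 28.5000; -37.0000 -22.0000]
K = S⁻¹·BᵀPA = [-0.1793 0.6259; -0.3468 -0.9181]
A−BK = [-0.0746 -0.2052; -0.0753 -0.2249]
AᵀP(A−BK) = [0.4051 0.9807; 0.9807 2.9630]
P' = Q + AᵀP(A−BK) = [3.6551 5.4807; 5.4807 11.9630]
tr(P') = 15.6182

-0.1793 0.6259 -0.3468 -0.9181


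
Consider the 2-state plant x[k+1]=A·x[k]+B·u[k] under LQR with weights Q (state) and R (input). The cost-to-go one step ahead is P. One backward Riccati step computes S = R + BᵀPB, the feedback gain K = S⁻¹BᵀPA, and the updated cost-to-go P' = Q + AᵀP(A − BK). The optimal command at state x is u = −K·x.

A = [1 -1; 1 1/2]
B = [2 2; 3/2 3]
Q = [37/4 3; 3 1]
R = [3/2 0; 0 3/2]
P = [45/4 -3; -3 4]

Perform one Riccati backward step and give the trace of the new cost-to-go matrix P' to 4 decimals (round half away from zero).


BᵀP = [18.0000 0.0000; 13.5000 6.0000]
S = R + BᵀPB = [3/2 0; 0 3/2] + [36.0000 36.0000; 36.0000 45.0000] = [37.5000 36.0000; 36.0000 46.5000]
BᵀPA = [18.0000 -18.0000; 19.5000 -10.5000]
K = S⁻¹·BᵀPA = [0.3015 -1.0251; 0.1859 0.5678]
A−BK = [0.0251 -0.0854; -0.0101 0.3342]
AᵀP(A−BK) = [0.1972 -0.3706; -0.3706 2.7601]
P' = Q + AᵀP(A−BK) = [9.4472 2.6294; 2.6294 3.7601]
tr(P') = 13.2073

13.2073


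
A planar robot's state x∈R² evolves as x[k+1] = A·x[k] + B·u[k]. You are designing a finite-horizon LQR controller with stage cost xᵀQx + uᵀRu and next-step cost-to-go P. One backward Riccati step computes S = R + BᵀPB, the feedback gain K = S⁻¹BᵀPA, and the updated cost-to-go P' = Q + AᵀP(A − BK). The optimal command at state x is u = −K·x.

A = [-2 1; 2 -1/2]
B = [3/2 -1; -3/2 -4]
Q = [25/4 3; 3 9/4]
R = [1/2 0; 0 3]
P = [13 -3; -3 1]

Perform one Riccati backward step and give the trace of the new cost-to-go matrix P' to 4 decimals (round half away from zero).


BᵀP = [24.0000 -6.0000; -1.0000 -1.0000]
S = R + BᵀPB = [1/2 0; 0 3] + [45.0000 0.0000; 0.0000 5.0000] = [45.5000 0.0000; 0.0000 8.0000]
BᵀPA = [-60.0000 27.0000; 0.0000 -0.5000]
K = S⁻¹·BᵀPA = [-1.3187 0.5934; 0.0000 -0.0625]
A−BK = [-0.0220 0.0474; 0.0220 0.1401]
AᵀP(A−BK) = [0.8791 -0.3956; -0.3956 0.1968]
P' = Q + AᵀP(A−BK) = [7.1291 2.6044; 2.6044 2.4468]
tr(P') = 9.5759

9.5759


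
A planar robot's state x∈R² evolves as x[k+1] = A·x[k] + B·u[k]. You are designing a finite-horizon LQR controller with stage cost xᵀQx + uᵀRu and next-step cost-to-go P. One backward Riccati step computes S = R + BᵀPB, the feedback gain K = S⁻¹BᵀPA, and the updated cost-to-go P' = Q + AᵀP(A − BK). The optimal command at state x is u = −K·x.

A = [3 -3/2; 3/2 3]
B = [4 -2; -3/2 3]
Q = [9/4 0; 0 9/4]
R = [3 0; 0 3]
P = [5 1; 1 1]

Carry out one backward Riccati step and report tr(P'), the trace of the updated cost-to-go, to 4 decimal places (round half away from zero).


12.6148

BᵀP = [18.5000 2.5000; -7.0000 1.0000]
S = R + BᵀPB = [3 0; 0 3] + [70.2500 -29.5000; -29.5000 17.0000] = [73.2500 -29.5000; -29.5000 20.0000]
BᵀPA = [59.2500 -20.2500; -19.5000 13.5000]
K = S⁻¹·BᵀPA = [1.0252 -0.0113; 0.5372 0.6583]
A−BK = [-0.0265 -0.1381; 1.4262 1.0082]
AᵀP(A−BK) = [5.9811 2.2585; 2.2585 2.1337]
P' = Q + AᵀP(A−BK) = [8.2311 2.2585; 2.2585 4.3837]
tr(P') = 12.6148


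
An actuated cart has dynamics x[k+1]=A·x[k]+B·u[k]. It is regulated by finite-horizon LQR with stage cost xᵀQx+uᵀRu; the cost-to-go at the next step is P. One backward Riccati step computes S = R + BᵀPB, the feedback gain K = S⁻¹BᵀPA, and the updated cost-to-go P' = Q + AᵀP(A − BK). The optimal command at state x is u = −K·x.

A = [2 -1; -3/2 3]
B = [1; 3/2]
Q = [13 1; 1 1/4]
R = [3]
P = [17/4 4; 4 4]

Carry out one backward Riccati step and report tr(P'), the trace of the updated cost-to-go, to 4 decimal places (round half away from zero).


BᵀP = [10.2500 10.0000]
S = R + BᵀPB = [3] + [25.2500] = [28.2500]
BᵀPA = [5.5000 19.7500]
K = S⁻¹·BᵀPA = [0.1947 0.6991]
A−BK = [1.8053 -1.6991; -1.7920 1.9513]
AᵀP(A−BK) = [0.9292 -0.3451; -0.3451 2.4425]
P' = Q + AᵀP(A−BK) = [13.9292 0.6549; 0.6549 2.6925]
tr(P') = 16.6217

16.6217


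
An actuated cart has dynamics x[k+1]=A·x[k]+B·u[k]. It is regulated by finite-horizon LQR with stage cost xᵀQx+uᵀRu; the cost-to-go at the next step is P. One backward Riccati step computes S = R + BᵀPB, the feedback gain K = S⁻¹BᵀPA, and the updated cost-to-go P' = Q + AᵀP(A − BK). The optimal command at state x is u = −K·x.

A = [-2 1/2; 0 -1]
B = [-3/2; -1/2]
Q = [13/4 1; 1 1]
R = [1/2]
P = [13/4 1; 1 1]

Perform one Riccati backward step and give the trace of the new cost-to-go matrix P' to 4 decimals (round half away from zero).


5.9281

BᵀP = [-5.3750 -2.0000]
S = R + BᵀPB = [1/2] + [9.0625] = [9.5625]
BᵀPA = [10.7500 -0.6875]
K = S⁻¹·BᵀPA = [1.1242 -0.0719]
A−BK = [-0.3137 0.3922; 0.5621 -1.0359]
AᵀP(A−BK) = [0.9150 -0.4771; -0.4771 0.7631]
P' = Q + AᵀP(A−BK) = [4.1650 0.5229; 0.5229 1.7631]
tr(P') = 5.9281


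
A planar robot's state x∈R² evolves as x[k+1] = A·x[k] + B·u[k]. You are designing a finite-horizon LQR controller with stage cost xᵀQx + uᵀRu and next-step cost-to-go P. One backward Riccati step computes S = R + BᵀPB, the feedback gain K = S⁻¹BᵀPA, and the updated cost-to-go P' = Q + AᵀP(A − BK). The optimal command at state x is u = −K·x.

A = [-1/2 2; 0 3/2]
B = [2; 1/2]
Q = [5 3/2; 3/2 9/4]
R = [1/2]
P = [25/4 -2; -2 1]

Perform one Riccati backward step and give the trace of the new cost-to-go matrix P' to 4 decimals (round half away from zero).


BᵀP = [11.5000 -3.5000]
S = R + BᵀPB = [1/2] + [21.2500] = [21.7500]
BᵀPA = [-5.7500 17.7500]
K = S⁻¹·BᵀPA = [-0.2644 0.8161]
A−BK = [0.0287 0.3678; 0.1322 1.0920]
AᵀP(A−BK) = [0.0424 -0.0575; -0.0575 0.7644]
P' = Q + AᵀP(A−BK) = [5.0424 1.4425; 1.4425 3.0144]
tr(P') = 8.0568

8.0568


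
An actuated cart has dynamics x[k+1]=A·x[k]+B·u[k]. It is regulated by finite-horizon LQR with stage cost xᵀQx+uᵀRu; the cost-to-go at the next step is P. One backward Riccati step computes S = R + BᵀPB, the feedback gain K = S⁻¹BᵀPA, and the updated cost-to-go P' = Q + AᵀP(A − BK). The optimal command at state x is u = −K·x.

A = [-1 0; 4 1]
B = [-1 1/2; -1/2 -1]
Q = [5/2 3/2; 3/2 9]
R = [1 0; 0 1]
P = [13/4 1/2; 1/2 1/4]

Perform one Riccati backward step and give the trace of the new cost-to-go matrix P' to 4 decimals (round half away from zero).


14.0834

BᵀP = [-3.5000 -0.6250; 1.1250 0.0000]
S = R + BᵀPB = [1 0; 0 1] + [3.8125 -1.1250; -1.1250 0.5625] = [4.8125 -1.1250; -1.1250 1.5625]
BᵀPA = [1.0000 -0.6250; -1.1250 0.0000]
K = S⁻¹·BᵀPA = [0.0475 -0.1562; -0.6858 -0.1124]
A−BK = [-0.6096 -0.0999; 3.3379 0.8095]
AᵀP(A−BK) = [2.4310 0.5297; 0.5297 0.1524]
P' = Q + AᵀP(A−BK) = [4.9310 2.0297; 2.0297 9.1524]
tr(P') = 14.0834


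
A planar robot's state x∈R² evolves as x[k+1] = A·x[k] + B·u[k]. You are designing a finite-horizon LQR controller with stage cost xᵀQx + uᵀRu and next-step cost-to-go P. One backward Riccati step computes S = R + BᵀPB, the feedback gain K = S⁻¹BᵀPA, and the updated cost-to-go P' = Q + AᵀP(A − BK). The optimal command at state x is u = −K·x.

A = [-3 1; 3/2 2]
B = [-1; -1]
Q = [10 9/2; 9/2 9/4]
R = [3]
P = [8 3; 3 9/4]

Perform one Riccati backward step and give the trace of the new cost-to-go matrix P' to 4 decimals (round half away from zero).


34.5065

BᵀP = [-11.0000 -5.2500]
S = R + BᵀPB = [3] + [16.2500] = [19.2500]
BᵀPA = [25.1250 -21.5000]
K = S⁻¹·BᵀPA = [1.3052 -1.1169]
A−BK = [-1.6948 -0.1169; 2.8052 0.8831]
AᵀP(A−BK) = [17.2695 -2.6883; -2.6883 4.9870]
P' = Q + AᵀP(A−BK) = [27.2695 1.8117; 1.8117 7.2370]
tr(P') = 34.5065


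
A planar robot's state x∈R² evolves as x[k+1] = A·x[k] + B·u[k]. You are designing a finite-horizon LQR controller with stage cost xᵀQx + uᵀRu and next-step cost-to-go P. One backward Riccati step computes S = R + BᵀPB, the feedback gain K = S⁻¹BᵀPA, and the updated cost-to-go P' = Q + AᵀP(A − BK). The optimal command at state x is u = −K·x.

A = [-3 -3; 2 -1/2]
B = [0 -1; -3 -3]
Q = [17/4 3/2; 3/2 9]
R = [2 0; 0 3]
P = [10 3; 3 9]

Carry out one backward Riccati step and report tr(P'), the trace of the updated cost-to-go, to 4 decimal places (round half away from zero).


BᵀP = [-9.0000 -27.0000; -19.0000 -30.0000]
S = R + BᵀPB = [2 0; 0 3] + [81.0000 90.0000; 90.0000 109.0000] = [83.0000 90.0000; 90.0000 112.0000]
BᵀPA = [-27.0000 40.5000; -3.0000 72.0000]
K = S⁻¹·BᵀPA = [-2.3027 -1.6254; 1.8236 1.9490]
A−BK = [-1.1764 -1.0510; 0.5627 0.4707]
AᵀP(A−BK) = [33.2985 29.4607; 29.4607 26.7517]
P' = Q + AᵀP(A−BK) = [37.5485 30.9607; 30.9607 35.7517]
tr(P') = 73.3002

73.3002


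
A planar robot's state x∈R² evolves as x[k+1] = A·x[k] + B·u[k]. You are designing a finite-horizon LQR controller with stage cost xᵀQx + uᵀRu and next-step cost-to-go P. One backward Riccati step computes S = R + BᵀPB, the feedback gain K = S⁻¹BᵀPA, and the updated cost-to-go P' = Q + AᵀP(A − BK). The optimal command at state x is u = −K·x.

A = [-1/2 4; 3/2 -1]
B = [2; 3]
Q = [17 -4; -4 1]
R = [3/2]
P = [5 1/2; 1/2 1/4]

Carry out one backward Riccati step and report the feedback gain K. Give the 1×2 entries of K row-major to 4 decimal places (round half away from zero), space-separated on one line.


BᵀP = [11.5000 1.7500]
S = R + BᵀPB = [3/2] + [28.2500] = [29.7500]
BᵀPA = [-3.1250 44.2500]
K = S⁻¹·BᵀPA = [-0.1050 1.4874]
A−BK = [-0.2899 1.0252; 1.8151 -5.4622]
AᵀP(A−BK) = [0.7342 -2.4769; -2.4769 10.4328]
P' = Q + AᵀP(A−BK) = [17.7342 -6.4769; -6.4769 11.4328]
tr(P') = 29.1670

-0.1050 1.4874


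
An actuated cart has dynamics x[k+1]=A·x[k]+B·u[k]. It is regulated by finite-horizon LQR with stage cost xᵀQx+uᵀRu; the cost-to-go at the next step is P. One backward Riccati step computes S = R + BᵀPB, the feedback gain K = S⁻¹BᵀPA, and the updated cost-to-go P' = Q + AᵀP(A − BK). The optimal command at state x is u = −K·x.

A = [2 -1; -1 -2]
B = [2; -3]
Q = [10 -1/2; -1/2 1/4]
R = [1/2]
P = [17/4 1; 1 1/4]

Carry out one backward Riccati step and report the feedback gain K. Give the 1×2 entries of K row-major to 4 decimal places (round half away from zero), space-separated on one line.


BᵀP = [5.5000 1.2500]
S = R + BᵀPB = [1/2] + [7.2500] = [7.7500]
BᵀPA = [9.7500 -8.0000]
K = S⁻¹·BᵀPA = [1.2581 -1.0323]
A−BK = [-0.5161 1.0645; 2.7742 -5.0968]
AᵀP(A−BK) = [0.9839 -0.9355; -0.9355 0.9919]
P' = Q + AᵀP(A−BK) = [10.9839 -1.4355; -1.4355 1.2419]
tr(P') = 12.2258

1.2581 -1.0323


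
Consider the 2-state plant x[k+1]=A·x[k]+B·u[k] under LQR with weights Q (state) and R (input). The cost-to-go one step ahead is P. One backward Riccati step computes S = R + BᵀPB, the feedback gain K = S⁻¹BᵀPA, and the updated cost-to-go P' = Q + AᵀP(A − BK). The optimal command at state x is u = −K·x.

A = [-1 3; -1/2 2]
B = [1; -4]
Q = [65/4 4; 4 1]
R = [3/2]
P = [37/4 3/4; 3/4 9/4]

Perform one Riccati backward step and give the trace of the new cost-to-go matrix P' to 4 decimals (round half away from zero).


128.8275

BᵀP = [6.2500 -8.2500]
S = R + BᵀPB = [3/2] + [39.2500] = [40.7500]
BᵀPA = [-2.1250 2.2500]
K = S⁻¹·BᵀPA = [-0.0521 0.0552]
A−BK = [-0.9479 2.9448; -0.7086 2.2209]
AᵀP(A−BK) = [10.4517 -32.5077; -32.5077 101.1258]
P' = Q + AᵀP(A−BK) = [26.7017 -28.5077; -28.5077 102.1258]
tr(P') = 128.8275


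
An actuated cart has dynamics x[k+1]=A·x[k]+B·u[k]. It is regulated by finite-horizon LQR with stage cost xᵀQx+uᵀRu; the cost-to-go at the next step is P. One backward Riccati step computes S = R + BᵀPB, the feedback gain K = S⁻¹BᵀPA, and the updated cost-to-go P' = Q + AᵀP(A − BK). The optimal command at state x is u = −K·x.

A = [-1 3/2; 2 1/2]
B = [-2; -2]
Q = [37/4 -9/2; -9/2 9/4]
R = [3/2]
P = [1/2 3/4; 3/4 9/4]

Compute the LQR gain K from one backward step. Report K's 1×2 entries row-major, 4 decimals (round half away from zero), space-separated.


-0.5135 -0.3649

BᵀP = [-2.5000 -6.0000]
S = R + BᵀPB = [3/2] + [17.0000] = [18.5000]
BᵀPA = [-9.5000 -6.7500]
K = S⁻¹·BᵀPA = [-0.5135 -0.3649]
A−BK = [-2.0270 0.7703; 0.9730 -0.2297]
AᵀP(A−BK) = [1.6216 -0.0912; -0.0912 0.3497]
P' = Q + AᵀP(A−BK) = [10.8716 -4.5912; -4.5912 2.5997]
tr(P') = 13.4713


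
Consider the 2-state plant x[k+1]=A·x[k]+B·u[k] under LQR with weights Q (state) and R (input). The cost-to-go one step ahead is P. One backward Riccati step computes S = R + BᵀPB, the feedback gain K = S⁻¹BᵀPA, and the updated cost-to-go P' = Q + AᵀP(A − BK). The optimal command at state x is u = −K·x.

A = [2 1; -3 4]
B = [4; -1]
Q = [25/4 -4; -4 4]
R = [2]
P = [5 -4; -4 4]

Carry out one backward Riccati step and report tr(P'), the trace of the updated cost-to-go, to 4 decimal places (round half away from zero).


BᵀP = [24.0000 -20.0000]
S = R + BᵀPB = [2] + [116.0000] = [118.0000]
BᵀPA = [108.0000 -56.0000]
K = S⁻¹·BᵀPA = [0.9153 -0.4746]
A−BK = [-1.6610 2.8983; -2.0847 3.5254]
AᵀP(A−BK) = [5.1525 -6.7458; -6.7458 10.4237]
P' = Q + AᵀP(A−BK) = [11.4025 -10.7458; -10.7458 14.4237]
tr(P') = 25.8263

25.8263


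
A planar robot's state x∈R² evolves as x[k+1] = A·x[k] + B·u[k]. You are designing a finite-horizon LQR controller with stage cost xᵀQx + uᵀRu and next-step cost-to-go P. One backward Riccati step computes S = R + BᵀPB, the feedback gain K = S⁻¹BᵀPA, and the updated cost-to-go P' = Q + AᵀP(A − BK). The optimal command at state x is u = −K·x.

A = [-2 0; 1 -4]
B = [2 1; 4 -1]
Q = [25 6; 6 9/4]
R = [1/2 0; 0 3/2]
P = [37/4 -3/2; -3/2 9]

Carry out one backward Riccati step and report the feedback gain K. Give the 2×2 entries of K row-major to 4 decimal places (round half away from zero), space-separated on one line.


BᵀP = [12.5000 33.0000; 10.7500 -10.5000]
S = R + BᵀPB = [1/2 0; 0 3/2] + [157.0000 -20.5000; -20.5000 21.2500] = [157.5000 -20.5000; -20.5000 22.7500]
BᵀPA = [8.0000 -132.0000; -32.0000 42.0000]
K = S⁻¹·BᵀPA = [-0.1499 -0.6772; -1.5416 1.2359]
A−BK = [-0.1586 0.1186; 0.0578 -0.0552]
AᵀP(A−BK) = [3.8666 -3.0333; -3.0333 2.6975]
P' = Q + AᵀP(A−BK) = [28.8666 2.9667; 2.9667 4.9475]
tr(P') = 33.8141

-0.1499 -0.6772 -1.5416 1.2359


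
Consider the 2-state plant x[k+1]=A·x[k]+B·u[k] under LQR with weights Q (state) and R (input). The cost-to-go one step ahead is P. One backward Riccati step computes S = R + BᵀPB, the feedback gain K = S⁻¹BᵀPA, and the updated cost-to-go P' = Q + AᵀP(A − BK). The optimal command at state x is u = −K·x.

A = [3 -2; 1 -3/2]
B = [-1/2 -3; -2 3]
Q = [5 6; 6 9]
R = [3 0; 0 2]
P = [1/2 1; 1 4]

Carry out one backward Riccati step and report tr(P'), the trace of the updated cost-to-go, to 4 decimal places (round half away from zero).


BᵀP = [-2.2500 -8.5000; 1.5000 9.0000]
S = R + BᵀPB = [3 0; 0 2] + [18.1250 -18.7500; -18.7500 22.5000] = [21.1250 -18.7500; -18.7500 24.5000]
BᵀPA = [-15.2500 17.2500; 13.5000 -16.5000]
K = S⁻¹·BᵀPA = [-0.7259 0.6822; -0.0045 -0.1514]
A−BK = [2.6235 -2.1130; -0.4383 0.3185]
AᵀP(A−BK) = [3.4910 -3.0527; -3.0527 2.7342]
P' = Q + AᵀP(A−BK) = [8.4910 2.9473; 2.9473 11.7342]
tr(P') = 20.2252

20.2252


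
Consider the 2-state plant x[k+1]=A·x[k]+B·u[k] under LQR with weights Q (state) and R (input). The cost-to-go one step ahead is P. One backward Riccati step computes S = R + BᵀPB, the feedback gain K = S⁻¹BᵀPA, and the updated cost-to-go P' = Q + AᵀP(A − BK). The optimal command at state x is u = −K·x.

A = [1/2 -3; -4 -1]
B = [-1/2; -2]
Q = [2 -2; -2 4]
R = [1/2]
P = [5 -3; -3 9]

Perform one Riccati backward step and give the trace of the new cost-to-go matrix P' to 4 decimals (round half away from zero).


53.5472

BᵀP = [3.5000 -16.5000]
S = R + BᵀPB = [1/2] + [31.2500] = [31.7500]
BᵀPA = [67.7500 6.0000]
K = S⁻¹·BᵀPA = [2.1339 0.1890]
A−BK = [1.5669 -2.9055; 0.2677 -0.6220]
AᵀP(A−BK) = [12.6811 -18.8031; -18.8031 34.8661]
P' = Q + AᵀP(A−BK) = [14.6811 -20.8031; -20.8031 38.8661]
tr(P') = 53.5472


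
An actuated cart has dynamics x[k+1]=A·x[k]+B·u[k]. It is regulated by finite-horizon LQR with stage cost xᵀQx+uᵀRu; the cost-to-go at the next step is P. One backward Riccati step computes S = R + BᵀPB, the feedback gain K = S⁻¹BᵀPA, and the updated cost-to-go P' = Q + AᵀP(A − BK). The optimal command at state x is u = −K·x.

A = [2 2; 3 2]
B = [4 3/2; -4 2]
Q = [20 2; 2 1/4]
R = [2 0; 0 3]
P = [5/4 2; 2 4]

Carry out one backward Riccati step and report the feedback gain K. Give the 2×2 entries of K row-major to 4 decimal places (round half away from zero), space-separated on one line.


BᵀP = [-3.0000 -8.0000; 5.8750 11.0000]
S = R + BᵀPB = [2 0; 0 3] + [20.0000 -20.5000; -20.5000 30.8125] = [22.0000 -20.5000; -20.5000 33.8125]
BᵀPA = [-30.0000 -22.0000; 44.7500 33.7500]
K = S⁻¹·BᵀPA = [-0.2997 -0.1607; 1.1418 0.9007]
A−BK = [1.4863 1.2916; -0.4824 -0.4442]
AᵀP(A−BK) = [4.9146 3.8718; 3.8718 3.0653]
P' = Q + AᵀP(A−BK) = [24.9146 5.8718; 5.8718 3.3153]
tr(P') = 28.2299

-0.2997 -0.1607 1.1418 0.9007


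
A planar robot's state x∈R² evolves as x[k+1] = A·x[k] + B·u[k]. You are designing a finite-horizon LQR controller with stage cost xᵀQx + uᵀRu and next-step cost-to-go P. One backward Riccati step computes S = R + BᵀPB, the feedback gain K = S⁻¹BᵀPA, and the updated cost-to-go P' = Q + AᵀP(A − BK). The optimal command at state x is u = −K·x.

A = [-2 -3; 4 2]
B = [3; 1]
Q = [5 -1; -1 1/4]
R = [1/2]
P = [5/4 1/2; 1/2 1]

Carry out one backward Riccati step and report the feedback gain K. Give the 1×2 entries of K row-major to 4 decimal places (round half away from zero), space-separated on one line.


0.0952 -0.4921

BᵀP = [4.2500 2.5000]
S = R + BᵀPB = [1/2] + [15.2500] = [15.7500]
BᵀPA = [1.5000 -7.7500]
K = S⁻¹·BᵀPA = [0.0952 -0.4921]
A−BK = [-2.2857 -1.5238; 3.9048 2.4921]
AᵀP(A−BK) = [12.8571 8.2381; 8.2381 5.4365]
P' = Q + AᵀP(A−BK) = [17.8571 7.2381; 7.2381 5.6865]
tr(P') = 23.5437


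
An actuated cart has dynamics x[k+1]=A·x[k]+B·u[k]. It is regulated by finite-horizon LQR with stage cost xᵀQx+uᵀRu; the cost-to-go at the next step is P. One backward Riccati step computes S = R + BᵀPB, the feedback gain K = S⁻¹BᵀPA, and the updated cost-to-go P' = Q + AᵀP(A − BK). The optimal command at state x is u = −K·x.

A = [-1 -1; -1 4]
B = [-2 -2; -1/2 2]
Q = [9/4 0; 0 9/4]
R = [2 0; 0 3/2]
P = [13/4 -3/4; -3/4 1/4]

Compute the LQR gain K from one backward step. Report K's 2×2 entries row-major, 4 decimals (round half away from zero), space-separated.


BᵀP = [-6.1250 1.3750; -8.0000 2.0000]
S = R + BᵀPB = [2 0; 0 3/2] + [11.5625 15.0000; 15.0000 20.0000] = [13.5625 15.0000; 15.0000 21.5000]
BᵀPA = [4.7500 11.6250; 6.0000 16.0000]
K = S⁻¹·BᵀPA = [0.1821 0.1492; 0.1520 0.6401]
A−BK = [-0.3318 0.5786; -1.2130 2.7945]
AᵀP(A−BK) = [0.2229 -0.0493; -0.0493 1.2740]
P' = Q + AᵀP(A−BK) = [2.4729 -0.0493; -0.0493 3.5240]
tr(P') = 5.9969

0.1821 0.1492 0.1520 0.6401


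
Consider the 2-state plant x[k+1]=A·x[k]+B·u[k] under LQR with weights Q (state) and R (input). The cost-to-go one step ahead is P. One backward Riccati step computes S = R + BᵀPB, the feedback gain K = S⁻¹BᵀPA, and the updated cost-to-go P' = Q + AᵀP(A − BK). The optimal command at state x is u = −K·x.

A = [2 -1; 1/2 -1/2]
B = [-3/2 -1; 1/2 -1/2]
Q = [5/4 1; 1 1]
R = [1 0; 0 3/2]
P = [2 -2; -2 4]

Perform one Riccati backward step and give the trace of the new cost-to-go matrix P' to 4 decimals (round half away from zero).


4.0058

BᵀP = [-4.0000 5.0000; -1.0000 0.0000]
S = R + BᵀPB = [1 0; 0 3/2] + [8.5000 1.5000; 1.5000 1.0000] = [9.5000 1.5000; 1.5000 2.5000]
BᵀPA = [-5.5000 1.5000; -2.0000 1.0000]
K = S⁻¹·BᵀPA = [-0.5000 0.1047; -0.5000 0.3372]
A−BK = [0.7500 -0.5058; 0.5000 -0.3837]
AᵀP(A−BK) = [1.2500 -0.7500; -0.7500 0.5058]
P' = Q + AᵀP(A−BK) = [2.5000 0.2500; 0.2500 1.5058]
tr(P') = 4.0058


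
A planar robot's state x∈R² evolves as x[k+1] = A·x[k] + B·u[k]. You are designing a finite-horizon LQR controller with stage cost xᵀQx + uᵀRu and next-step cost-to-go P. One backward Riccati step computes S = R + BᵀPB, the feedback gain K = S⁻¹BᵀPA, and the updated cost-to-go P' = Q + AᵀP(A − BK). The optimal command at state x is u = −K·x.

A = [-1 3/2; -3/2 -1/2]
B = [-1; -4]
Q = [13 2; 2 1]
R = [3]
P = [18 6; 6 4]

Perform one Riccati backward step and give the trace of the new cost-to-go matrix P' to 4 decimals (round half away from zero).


28.8759

BᵀP = [-42.0000 -22.0000]
S = R + BᵀPB = [3] + [130.0000] = [133.0000]
BᵀPA = [75.0000 -52.0000]
K = S⁻¹·BᵀPA = [0.5639 -0.3910]
A−BK = [-0.4361 1.1090; 0.7556 -2.0639]
AᵀP(A−BK) = [2.7068 -5.1767; -5.1767 12.1692]
P' = Q + AᵀP(A−BK) = [15.7068 -3.1767; -3.1767 13.1692]
tr(P') = 28.8759


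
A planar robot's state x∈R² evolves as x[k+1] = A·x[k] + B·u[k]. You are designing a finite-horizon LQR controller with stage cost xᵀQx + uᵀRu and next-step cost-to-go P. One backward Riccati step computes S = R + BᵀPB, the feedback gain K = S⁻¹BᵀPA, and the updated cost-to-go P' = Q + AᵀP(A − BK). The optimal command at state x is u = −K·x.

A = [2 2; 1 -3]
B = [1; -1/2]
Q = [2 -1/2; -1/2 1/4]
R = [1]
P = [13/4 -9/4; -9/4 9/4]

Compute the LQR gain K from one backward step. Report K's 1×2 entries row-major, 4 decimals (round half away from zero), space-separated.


BᵀP = [4.3750 -3.3750]
S = R + BᵀPB = [1] + [6.0625] = [7.0625]
BᵀPA = [5.3750 18.8750]
K = S⁻¹·BᵀPA = [0.7611 2.6726]
A−BK = [1.2389 -0.6726; 1.3805 -1.6637]
AᵀP(A−BK) = [2.1593 0.8850; 0.8850 9.8053]
P' = Q + AᵀP(A−BK) = [4.1593 0.3850; 0.3850 10.0553]
tr(P') = 14.2146

0.7611 2.6726


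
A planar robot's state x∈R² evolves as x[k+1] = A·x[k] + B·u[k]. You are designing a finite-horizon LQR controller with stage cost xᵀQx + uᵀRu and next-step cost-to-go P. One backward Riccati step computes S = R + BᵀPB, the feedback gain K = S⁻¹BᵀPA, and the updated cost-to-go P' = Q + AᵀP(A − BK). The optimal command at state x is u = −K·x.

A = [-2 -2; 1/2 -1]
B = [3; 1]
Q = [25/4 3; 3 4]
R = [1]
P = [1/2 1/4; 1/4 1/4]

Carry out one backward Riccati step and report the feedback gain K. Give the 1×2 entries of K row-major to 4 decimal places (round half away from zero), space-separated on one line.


-0.4138 -0.6207

BᵀP = [1.7500 1.0000]
S = R + BᵀPB = [1] + [6.2500] = [7.2500]
BᵀPA = [-3.0000 -4.5000]
K = S⁻¹·BᵀPA = [-0.4138 -0.6207]
A−BK = [-0.7586 -0.1379; 0.9138 -0.3793]
AᵀP(A−BK) = [0.3211 0.2629; 0.2629 0.4569]
P' = Q + AᵀP(A−BK) = [6.5711 3.2629; 3.2629 4.4569]
tr(P') = 11.0280


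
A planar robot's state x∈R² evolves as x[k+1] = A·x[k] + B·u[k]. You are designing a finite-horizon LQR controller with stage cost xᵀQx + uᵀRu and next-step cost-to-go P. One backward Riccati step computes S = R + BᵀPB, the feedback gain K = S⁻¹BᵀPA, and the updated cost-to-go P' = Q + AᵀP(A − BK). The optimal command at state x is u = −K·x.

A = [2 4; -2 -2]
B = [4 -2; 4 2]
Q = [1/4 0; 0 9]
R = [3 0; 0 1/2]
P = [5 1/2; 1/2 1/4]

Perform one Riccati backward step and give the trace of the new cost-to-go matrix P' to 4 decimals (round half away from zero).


BᵀP = [22.0000 3.0000; -9.0000 -0.5000]
S = R + BᵀPB = [3 0; 0 1/2] + [100.0000 -38.0000; -38.0000 17.0000] = [103.0000 -38.0000; -38.0000 17.5000]
BᵀPA = [38.0000 82.0000; -17.0000 -35.0000]
K = S⁻¹·BᵀPA = [0.0530 0.2929; -0.8563 -1.3640]
A−BK = [0.0753 0.1004; -0.4993 -0.4435]
AᵀP(A−BK) = [0.4282 0.6820; 0.6820 1.2427]
P' = Q + AᵀP(A−BK) = [0.6782 0.6820; 0.6820 10.2427]
tr(P') = 10.9209

10.9209


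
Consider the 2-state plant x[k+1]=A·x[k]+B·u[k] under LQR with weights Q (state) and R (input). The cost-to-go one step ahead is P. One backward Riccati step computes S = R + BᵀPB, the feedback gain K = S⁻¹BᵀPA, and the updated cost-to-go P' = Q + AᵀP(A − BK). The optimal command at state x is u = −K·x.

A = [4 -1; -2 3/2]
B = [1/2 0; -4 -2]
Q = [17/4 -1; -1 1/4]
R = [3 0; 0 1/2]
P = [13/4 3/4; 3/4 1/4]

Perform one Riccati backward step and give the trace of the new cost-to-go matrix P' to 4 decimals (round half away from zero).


30.0097

BᵀP = [-1.3750 -0.6250; -1.5000 -0.5000]
S = R + BᵀPB = [3 0; 0 1/2] + [1.8125 1.2500; 1.2500 1.0000] = [4.8125 1.2500; 1.2500 1.5000]
BᵀPA = [-4.2500 0.4375; -5.0000 0.7500]
K = S⁻¹·BᵀPA = [-0.0221 -0.0497; -3.3149 0.5414]
A−BK = [4.0110 -0.9751; -8.7182 2.3840]
AᵀP(A−BK) = [24.3315 -5.2541; -5.2541 1.1782]
P' = Q + AᵀP(A−BK) = [28.5815 -6.2541; -6.2541 1.4282]
tr(P') = 30.0097


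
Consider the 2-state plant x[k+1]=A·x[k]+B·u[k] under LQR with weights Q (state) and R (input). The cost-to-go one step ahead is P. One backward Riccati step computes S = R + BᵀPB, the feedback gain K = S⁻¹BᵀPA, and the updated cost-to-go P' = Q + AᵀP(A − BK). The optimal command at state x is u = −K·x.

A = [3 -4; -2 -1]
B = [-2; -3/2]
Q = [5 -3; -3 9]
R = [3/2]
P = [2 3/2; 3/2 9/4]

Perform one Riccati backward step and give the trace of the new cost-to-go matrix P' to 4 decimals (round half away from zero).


25.9443

BᵀP = [-6.2500 -6.3750]
S = R + BᵀPB = [3/2] + [22.0625] = [23.5625]
BᵀPA = [-6.0000 31.3750]
K = S⁻¹·BᵀPA = [-0.2546 1.3316]
A−BK = [2.4907 -1.3369; -2.3820 0.9973]
AᵀP(A−BK) = [7.4721 -4.0106; -4.0106 4.4721]
P' = Q + AᵀP(A−BK) = [12.4721 -7.0106; -7.0106 13.4721]
tr(P') = 25.9443


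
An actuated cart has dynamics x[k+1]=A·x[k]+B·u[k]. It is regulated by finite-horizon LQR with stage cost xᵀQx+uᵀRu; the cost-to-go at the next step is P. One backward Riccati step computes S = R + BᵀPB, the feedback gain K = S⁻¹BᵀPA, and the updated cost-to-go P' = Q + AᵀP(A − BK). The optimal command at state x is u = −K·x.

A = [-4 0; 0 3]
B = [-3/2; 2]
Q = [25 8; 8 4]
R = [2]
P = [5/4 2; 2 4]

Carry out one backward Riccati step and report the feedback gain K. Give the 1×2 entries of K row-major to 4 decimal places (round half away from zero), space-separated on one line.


BᵀP = [2.1250 5.0000]
S = R + BᵀPB = [2] + [6.8125] = [8.8125]
BᵀPA = [-8.5000 15.0000]
K = S⁻¹·BᵀPA = [-0.9645 1.7021]
A−BK = [-5.4468 2.5532; 1.9291 -0.4043]
AᵀP(A−BK) = [11.8014 -9.5319; -9.5319 10.4681]
P' = Q + AᵀP(A−BK) = [36.8014 -1.5319; -1.5319 14.4681]
tr(P') = 51.2695

-0.9645 1.7021


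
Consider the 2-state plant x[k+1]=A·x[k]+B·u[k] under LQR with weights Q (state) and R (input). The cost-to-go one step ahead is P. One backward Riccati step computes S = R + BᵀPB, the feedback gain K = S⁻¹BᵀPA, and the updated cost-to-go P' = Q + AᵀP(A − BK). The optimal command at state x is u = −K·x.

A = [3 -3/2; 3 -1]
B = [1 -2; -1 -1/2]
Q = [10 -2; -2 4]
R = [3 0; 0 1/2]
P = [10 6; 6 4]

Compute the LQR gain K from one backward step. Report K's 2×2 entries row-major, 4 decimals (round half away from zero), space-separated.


-0.1930 0.0456 -2.1072 0.9142

BᵀP = [4.0000 2.0000; -23.0000 -14.0000]
S = R + BᵀPB = [3 0; 0 1/2] + [2.0000 -9.0000; -9.0000 53.0000] = [5.0000 -9.0000; -9.0000 53.5000]
BᵀPA = [18.0000 -8.0000; -111.0000 48.5000]
K = S⁻¹·BᵀPA = [-0.1930 0.0456; -2.1072 0.9142]
A−BK = [-1.0214 0.2828; 1.7534 -0.4973]
AᵀP(A−BK) = [3.5710 -1.3432; -1.3432 0.5255]
P' = Q + AᵀP(A−BK) = [13.5710 -3.3432; -3.3432 4.5255]
tr(P') = 18.0965


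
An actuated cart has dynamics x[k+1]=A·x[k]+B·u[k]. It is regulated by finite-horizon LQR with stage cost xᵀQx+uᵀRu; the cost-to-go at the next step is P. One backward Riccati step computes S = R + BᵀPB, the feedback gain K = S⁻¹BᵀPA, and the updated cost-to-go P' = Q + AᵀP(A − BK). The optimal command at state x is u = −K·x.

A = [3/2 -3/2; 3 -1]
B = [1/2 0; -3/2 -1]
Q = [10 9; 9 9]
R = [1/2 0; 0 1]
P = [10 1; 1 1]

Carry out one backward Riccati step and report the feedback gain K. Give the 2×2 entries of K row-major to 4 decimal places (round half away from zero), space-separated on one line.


1.3846 -1.6923 -2.9423 2.0962

BᵀP = [3.5000 -1.0000; -1.0000 -1.0000]
S = R + BᵀPB = [1/2 0; 0 1] + [3.2500 1.0000; 1.0000 1.0000] = [3.7500 1.0000; 1.0000 2.0000]
BᵀPA = [2.2500 -4.2500; -4.5000 2.5000]
K = S⁻¹·BᵀPA = [1.3846 -1.6923; -2.9423 2.0962]
A−BK = [0.8077 -0.6538; 2.1346 -1.4423]
AᵀP(A−BK) = [24.1442 -18.2596; -18.2596 14.0673]
P' = Q + AᵀP(A−BK) = [34.1442 -9.2596; -9.2596 23.0673]
tr(P') = 57.2115


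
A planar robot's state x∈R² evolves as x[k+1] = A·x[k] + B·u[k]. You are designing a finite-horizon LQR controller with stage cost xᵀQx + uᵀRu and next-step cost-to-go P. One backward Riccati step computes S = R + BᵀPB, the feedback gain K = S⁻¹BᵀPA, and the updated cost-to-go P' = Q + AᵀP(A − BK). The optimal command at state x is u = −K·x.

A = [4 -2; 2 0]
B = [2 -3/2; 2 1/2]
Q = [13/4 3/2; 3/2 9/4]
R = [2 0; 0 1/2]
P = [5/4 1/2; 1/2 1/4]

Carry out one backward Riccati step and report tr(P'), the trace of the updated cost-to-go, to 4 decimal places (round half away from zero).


8.9000

BᵀP = [3.5000 1.5000; -1.6250 -0.6250]
S = R + BᵀPB = [2 0; 0 1/2] + [10.0000 -4.5000; -4.5000 2.1250] = [12.0000 -4.5000; -4.5000 2.6250]
BᵀPA = [17.0000 -7.0000; -7.7500 3.2500]
K = S⁻¹·BᵀPA = [0.8667 -0.3333; -1.4667 0.6667]
A−BK = [0.0667 -0.3333; 1.0000 0.3333]
AᵀP(A−BK) = [2.9000 -1.1667; -1.1667 0.5000]
P' = Q + AᵀP(A−BK) = [6.1500 0.3333; 0.3333 2.7500]
tr(P') = 8.9000


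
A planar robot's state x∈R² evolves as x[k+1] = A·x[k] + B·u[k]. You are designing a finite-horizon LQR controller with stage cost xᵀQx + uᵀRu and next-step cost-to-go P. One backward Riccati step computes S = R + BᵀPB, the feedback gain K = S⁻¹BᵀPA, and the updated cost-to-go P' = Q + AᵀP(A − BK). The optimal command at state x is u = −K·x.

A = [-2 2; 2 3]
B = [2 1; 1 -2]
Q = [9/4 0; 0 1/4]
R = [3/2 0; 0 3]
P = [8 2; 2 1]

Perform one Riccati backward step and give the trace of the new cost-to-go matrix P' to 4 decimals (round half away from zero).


BᵀP = [18.0000 5.0000; 4.0000 0.0000]
S = R + BᵀPB = [3/2 0; 0 3] + [41.0000 8.0000; 8.0000 4.0000] = [42.5000 8.0000; 8.0000 7.0000]
BᵀPA = [-26.0000 51.0000; -8.0000 8.0000]
K = S⁻¹·BᵀPA = [-0.5054 1.2548; -0.5653 -0.2912]
A−BK = [-0.4240 -0.2184; 1.3747 1.1627]
AᵀP(A−BK) = [2.3383 0.2955; 0.2955 3.3340]
P' = Q + AᵀP(A−BK) = [4.5883 0.2955; 0.2955 3.5840]
tr(P') = 8.1724

8.1724


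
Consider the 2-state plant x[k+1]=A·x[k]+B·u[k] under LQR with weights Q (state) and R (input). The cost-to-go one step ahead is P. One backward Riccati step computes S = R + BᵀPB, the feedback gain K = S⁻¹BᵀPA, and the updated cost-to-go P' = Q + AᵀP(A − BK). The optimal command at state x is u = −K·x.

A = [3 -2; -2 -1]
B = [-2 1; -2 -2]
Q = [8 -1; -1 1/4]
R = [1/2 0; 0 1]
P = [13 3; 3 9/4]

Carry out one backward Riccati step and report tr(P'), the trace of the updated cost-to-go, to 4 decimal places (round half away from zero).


BᵀP = [-32.0000 -10.5000; 7.0000 -1.5000]
S = R + BᵀPB = [1/2 0; 0 1] + [85.0000 -11.0000; -11.0000 10.0000] = [85.5000 -11.0000; -11.0000 11.0000]
BᵀPA = [-75.0000 74.5000; 24.0000 -12.5000]
K = S⁻¹·BᵀPA = [-0.6846 0.8322; 1.4973 -0.3041]
A−BK = [0.1336 -0.0314; -0.3746 0.0561]
AᵀP(A−BK) = [2.7236 -0.7843; -0.7843 0.4481]
P' = Q + AᵀP(A−BK) = [10.7236 -1.7843; -1.7843 0.6981]
tr(P') = 11.4218

11.4218


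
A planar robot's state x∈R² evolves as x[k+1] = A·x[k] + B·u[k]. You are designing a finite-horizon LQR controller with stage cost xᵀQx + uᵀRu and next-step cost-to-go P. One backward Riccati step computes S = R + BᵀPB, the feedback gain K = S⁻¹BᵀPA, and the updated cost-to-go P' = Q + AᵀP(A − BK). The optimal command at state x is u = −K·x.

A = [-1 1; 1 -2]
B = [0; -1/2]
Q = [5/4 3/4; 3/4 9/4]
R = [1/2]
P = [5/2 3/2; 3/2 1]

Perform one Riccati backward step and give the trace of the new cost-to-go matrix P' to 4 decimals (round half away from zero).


BᵀP = [-0.7500 -0.5000]
S = R + BᵀPB = [1/2] + [0.2500] = [0.7500]
BᵀPA = [0.2500 0.2500]
K = S⁻¹·BᵀPA = [0.3333 0.3333]
A−BK = [-1.0000 1.0000; 1.1667 -1.8333]
AᵀP(A−BK) = [0.4167 -0.0833; -0.0833 0.4167]
P' = Q + AᵀP(A−BK) = [1.6667 0.6667; 0.6667 2.6667]
tr(P') = 4.3333

4.3333


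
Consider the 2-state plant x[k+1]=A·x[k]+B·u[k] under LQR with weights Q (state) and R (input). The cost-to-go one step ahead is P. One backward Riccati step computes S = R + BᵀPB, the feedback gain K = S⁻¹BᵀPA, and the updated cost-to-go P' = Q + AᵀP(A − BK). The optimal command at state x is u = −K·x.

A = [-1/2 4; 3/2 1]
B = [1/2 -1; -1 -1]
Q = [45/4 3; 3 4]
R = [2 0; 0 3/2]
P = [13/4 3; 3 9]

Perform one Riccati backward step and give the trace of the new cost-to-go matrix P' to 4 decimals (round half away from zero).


30.4490

BᵀP = [-1.3750 -7.5000; -6.2500 -12.0000]
S = R + BᵀPB = [2 0; 0 3/2] + [6.8125 8.8750; 8.8750 18.2500] = [8.8125 8.8750; 8.8750 19.7500]
BᵀPA = [-10.5625 -13.0000; -14.8750 -37.0000]
K = S⁻¹·BᵀPA = [-0.8039 0.7517; -0.3919 -2.2112]
A−BK = [-0.4900 1.4129; 0.3042 -0.4595]
AᵀP(A−BK) = [2.2416 -1.4518; -1.4518 12.9574]
P' = Q + AᵀP(A−BK) = [13.4916 1.5482; 1.5482 16.9574]
tr(P') = 30.4490


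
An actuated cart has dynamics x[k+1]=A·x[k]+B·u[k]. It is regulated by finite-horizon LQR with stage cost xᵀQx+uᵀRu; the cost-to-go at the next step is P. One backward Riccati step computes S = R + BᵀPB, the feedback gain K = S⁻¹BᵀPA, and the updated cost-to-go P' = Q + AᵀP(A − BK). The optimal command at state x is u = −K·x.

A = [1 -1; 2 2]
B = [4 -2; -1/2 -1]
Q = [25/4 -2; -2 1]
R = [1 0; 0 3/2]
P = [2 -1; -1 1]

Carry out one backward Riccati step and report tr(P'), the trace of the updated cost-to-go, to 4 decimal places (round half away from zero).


10.1001

BᵀP = [8.5000 -4.5000; -3.0000 1.0000]
S = R + BᵀPB = [1 0; 0 3/2] + [36.2500 -12.5000; -12.5000 5.0000] = [37.2500 -12.5000; -12.5000 6.5000]
BᵀPA = [-0.5000 -17.5000; -1.0000 5.0000]
K = S⁻¹·BᵀPA = [-0.1834 -0.5968; -0.5066 -0.3785]
A−BK = [0.7205 0.6303; 1.4017 1.3231]
AᵀP(A−BK) = [1.4017 1.3231; 1.3231 1.4483]
P' = Q + AᵀP(A−BK) = [7.6517 -0.6769; -0.6769 2.4483]
tr(P') = 10.1001


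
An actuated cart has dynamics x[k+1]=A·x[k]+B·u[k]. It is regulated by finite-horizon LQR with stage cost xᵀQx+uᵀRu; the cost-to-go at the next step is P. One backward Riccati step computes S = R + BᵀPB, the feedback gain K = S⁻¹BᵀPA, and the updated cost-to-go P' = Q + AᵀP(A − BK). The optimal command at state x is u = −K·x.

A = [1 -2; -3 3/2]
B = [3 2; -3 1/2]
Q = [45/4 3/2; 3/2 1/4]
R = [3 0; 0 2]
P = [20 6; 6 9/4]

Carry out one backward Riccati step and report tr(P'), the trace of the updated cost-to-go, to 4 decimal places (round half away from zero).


14.1488

BᵀP = [42.0000 11.2500; 43.0000 13.1250]
S = R + BᵀPB = [3 0; 0 2] + [92.2500 89.6250; 89.6250 92.5625] = [95.2500 89.6250; 89.6250 94.5625]
BᵀPA = [8.2500 -67.1250; 3.6250 -66.3125]
K = S⁻¹·BᵀPA = [0.4672 -0.4149; -0.4045 -0.3081]
A−BK = [0.4074 -0.1393; -1.3962 0.4095]
AᵀP(A−BK) = [1.8618 -0.5857; -0.5857 0.7870]
P' = Q + AᵀP(A−BK) = [13.1118 0.9143; 0.9143 1.0370]
tr(P') = 14.1488


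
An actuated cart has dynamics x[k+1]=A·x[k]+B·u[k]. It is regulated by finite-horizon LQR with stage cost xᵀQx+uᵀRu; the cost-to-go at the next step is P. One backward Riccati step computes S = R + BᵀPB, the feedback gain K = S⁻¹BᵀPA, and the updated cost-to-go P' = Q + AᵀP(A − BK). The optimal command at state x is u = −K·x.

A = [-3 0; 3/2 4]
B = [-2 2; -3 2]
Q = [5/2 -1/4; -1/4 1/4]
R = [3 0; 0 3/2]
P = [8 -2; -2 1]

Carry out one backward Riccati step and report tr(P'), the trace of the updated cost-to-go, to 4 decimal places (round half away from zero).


35.5342

BᵀP = [-10.0000 1.0000; 12.0000 -2.0000]
S = R + BᵀPB = [3 0; 0 3/2] + [17.0000 -18.0000; -18.0000 20.0000] = [20.0000 -18.0000; -18.0000 21.5000]
BᵀPA = [31.5000 4.0000; -39.0000 -8.0000]
K = S⁻¹·BᵀPA = [-0.2335 -0.5472; -2.0094 -0.8302]
A−BK = [0.5519 0.5660; 4.8184 4.0189]
AᵀP(A−BK) = [21.2370 14.8585; 14.8585 11.5472]
P' = Q + AᵀP(A−BK) = [23.7370 14.6085; 14.6085 11.7972]
tr(P') = 35.5342


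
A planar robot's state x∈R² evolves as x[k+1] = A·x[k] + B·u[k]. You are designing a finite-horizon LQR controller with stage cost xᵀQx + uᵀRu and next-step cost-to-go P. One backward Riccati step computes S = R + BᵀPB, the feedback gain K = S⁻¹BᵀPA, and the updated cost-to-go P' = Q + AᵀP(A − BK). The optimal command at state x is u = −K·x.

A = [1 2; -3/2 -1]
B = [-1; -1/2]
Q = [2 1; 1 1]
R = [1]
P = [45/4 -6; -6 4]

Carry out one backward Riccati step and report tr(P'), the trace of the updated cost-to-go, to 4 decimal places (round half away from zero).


BᵀP = [-8.2500 4.0000]
S = R + BᵀPB = [1] + [6.2500] = [7.2500]
BᵀPA = [-14.2500 -20.5000]
K = S⁻¹·BᵀPA = [-1.9655 -2.8276]
A−BK = [-0.9655 -0.8276; -2.4828 -2.4138]
AᵀP(A−BK) = [10.2414 12.2069; 12.2069 15.0345]
P' = Q + AᵀP(A−BK) = [12.2414 13.2069; 13.2069 16.0345]
tr(P') = 28.2759

28.2759
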